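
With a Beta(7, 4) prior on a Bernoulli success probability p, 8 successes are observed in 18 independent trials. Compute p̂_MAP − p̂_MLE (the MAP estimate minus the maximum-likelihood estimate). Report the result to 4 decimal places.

Posterior is Beta(15, 14); MAP = (15−1)/(29−2) = 14/27 ≈ 0.51852.
MLE ignores the prior: p̂_MLE = k/n = 8/18 ≈ 0.44444.
Difference = 14/27 − 8/18 = 2/27 ≈ 0.0741.

MAP − MLE = 0.0741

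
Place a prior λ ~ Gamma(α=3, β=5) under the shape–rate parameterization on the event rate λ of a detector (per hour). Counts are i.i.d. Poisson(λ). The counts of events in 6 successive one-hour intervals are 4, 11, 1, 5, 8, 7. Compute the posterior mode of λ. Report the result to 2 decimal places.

λ̂_MAP = 3.45

Σxᵢ = 4+11+1+5+8+7 = 36, with n = 6.
Posterior ∝ λ^2e^(−5λ) · λ^36e^(−6λ) = λ^38e^(−11λ), i.e. Gamma(shape=39, rate=11).
The mode of a Gamma(a, b) with a ≥ 1 (shape–rate) is (a−1)/b = 38/11 ≈ 3.45.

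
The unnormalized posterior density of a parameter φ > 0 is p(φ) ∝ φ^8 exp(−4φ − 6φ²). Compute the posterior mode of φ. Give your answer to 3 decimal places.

ℓ'(φ) = 8/φ − 4 − 12φ. Setting this to zero and multiplying by φ: 12φ² + 4φ − 8 = 0.
φ = (−4 + √(4² + 4·12·8)) / (2·12) = (−4 + √400) / 24 = (−4 + 20)/24 = 2/3.
ℓ''(φ) = −8/φ² − 12 < 0, confirming a maximum.

φ̂_MAP = 0.667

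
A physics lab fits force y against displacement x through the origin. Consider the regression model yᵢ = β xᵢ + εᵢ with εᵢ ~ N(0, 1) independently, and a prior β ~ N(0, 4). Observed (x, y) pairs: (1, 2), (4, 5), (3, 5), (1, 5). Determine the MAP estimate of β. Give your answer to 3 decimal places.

β̂_MAP = 1.541

log p(β | y) = −Σ(yᵢ − βxᵢ)²/(2·1) − β²/(2·4) + const.
Setting the derivative to zero: Σxᵢ(yᵢ − βxᵢ)/1 − β/4 = 0, so β = Σxᵢyᵢ / (Σxᵢ² + σ²/τ²).
Σxᵢyᵢ = 1·2 + 4·5 + 3·5 + 1·5 = 42; Σxᵢ² = 27; σ²/τ² = 0.25.
β̂_MAP = 42 / (27 + 0.25) = 42/27.25 ≈ 1.541.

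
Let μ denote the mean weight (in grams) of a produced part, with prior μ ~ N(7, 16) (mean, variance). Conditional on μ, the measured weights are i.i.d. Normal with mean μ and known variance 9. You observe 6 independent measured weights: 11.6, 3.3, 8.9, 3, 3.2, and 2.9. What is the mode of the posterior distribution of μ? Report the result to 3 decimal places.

μ̂_MAP = 5.613

n = 6; x̄ = (11.6 + 3.3 + 8.9 + 3 + 3.2 + 2.9)/6 = 32.9/6 = 329/60 ≈ 5.4833.
For a Normal prior and Normal likelihood with known variance, the posterior is Normal; its mode equals its mean, the precision-weighted average.
Prior precision 1/σ₀² = 1/16 = 0.0625; data precision n/σ² = 6/9 = 2/3.
μ̂ = (0.0625·7 + (2/3)·(329/60)) / (0.0625 + 2/3) = (2947/720)/(35/48) = 421/75 ≈ 5.613.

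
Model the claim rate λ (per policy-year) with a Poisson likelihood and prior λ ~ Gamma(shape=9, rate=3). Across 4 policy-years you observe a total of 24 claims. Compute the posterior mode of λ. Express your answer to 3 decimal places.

λ̂_MAP = 4.571

Σxᵢ = 24, n = 4.
Posterior ∝ λ^8e^(−3λ) · λ^24e^(−4λ) = λ^32e^(−7λ), i.e. Gamma(shape=33, rate=7).
The mode of a Gamma(a, b) with a ≥ 1 (shape–rate) is (a−1)/b = 32/7 ≈ 4.571.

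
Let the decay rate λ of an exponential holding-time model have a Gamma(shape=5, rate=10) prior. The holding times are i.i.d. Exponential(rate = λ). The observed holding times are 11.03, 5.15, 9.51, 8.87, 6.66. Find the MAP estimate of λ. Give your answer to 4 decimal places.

λ̂_MAP = 0.1757

The Exponential(rate=λ) likelihood is ∝ λ^n e^(−λΣtᵢ). Here n = 5 and Σtᵢ = 11.03 + 5.15 + 9.51 + 8.87 + 6.66 = 41.22.
Posterior ∝ λ^4e^(−10λ) · λ^5e^(−41.22λ) = λ^9e^(−51.22λ), i.e. Gamma(10, 51.22).
Mode = (a−1)/b = 9/51.22 ≈ 0.1757.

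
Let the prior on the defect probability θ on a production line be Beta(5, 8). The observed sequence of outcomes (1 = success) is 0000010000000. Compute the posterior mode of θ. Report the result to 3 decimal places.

Prior: Beta(5, 8).
Data: 1 success in 13 trials (from the sequence). The binomial likelihood contributes θ(1−θ)^12, so the posterior is Beta(5+1, 8+12) = Beta(6, 20).
For Beta(a, b) with a, b > 1 the mode is (a−1)/(a+b−2) = 5/24 ≈ 0.208.

θ̂_MAP = 0.208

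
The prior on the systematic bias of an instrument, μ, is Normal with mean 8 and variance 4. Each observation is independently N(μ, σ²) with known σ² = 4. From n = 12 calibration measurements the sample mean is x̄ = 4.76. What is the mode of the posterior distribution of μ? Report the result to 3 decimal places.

μ̂_MAP = 5.009

n = 12, x̄ = 4.76.
For a Normal prior and Normal likelihood with known variance, the posterior is Normal; its mode equals its mean, the precision-weighted average.
Prior precision 1/σ₀² = 1/4 = 0.25; data precision n/σ² = 12/4 = 3.
μ̂ = (0.25·8 + 3·4.76) / (0.25 + 3) = 16.28/3.25 = 1628/325 ≈ 5.009.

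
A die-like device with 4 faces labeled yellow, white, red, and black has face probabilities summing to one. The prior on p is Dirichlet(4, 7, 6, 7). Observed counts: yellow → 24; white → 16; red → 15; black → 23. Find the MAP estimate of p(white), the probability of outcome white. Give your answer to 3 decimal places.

MAP estimate of p(white) = 0.224

The posterior is Dirichlet(αᵢ + nᵢ) = Dirichlet(28, 23, 21, 30).
For a Dirichlet(a₁,…,a_K) with all aᵢ > 1, the mode has j-th component (aⱼ − 1)/(Σaᵢ − K).
Here Σaᵢ = 102 and K = 4, so p(white) = (23 − 1)/(102 − 4) = 22/98 ≈ 0.224.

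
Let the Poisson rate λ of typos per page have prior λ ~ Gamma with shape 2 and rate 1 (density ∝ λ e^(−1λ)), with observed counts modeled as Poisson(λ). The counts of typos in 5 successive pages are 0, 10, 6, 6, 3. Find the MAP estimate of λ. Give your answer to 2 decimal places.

Σxᵢ = 0+10+6+6+3 = 25, with n = 5.
Posterior ∝ λe^(−1λ) · λ^25e^(−5λ) = λ^26e^(−6λ), i.e. Gamma(shape=27, rate=6).
The mode of a Gamma(a, b) with a ≥ 1 (shape–rate) is (a−1)/b = 26/6 ≈ 4.33.

λ̂_MAP = 4.33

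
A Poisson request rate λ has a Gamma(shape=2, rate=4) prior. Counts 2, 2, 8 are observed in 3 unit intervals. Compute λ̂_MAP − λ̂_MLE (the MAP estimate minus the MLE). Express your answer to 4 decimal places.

MAP − MLE = -2.1429

Σxᵢ = 12. Posterior is Gamma(14, 7); MAP = (14−1)/7 = 13/7 ≈ 1.85714.
MLE = x̄ = 12/3 ≈ 4.00000.
Difference = 13/7 − 12/3 = -15/7 ≈ -2.1429.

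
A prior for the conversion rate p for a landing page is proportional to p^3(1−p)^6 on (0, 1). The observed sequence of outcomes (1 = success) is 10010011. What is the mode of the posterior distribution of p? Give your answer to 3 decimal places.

The prior density ∝ p^3(1−p)^6 is the kernel of Beta(4, 7).
Data: 4 successes in 8 trials (from the sequence). The binomial likelihood contributes p^4(1−p)^4, so the posterior is Beta(4+4, 7+4) = Beta(8, 11).
For Beta(a, b) with a, b > 1 the mode is (a−1)/(a+b−2) = 7/17 ≈ 0.412.

p̂_MAP = 0.412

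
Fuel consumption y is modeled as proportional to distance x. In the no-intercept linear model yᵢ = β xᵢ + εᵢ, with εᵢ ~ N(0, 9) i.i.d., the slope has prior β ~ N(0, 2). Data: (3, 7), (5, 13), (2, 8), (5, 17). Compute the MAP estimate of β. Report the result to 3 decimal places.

log p(β | y) = −Σ(yᵢ − βxᵢ)²/(2·9) − β²/(2·2) + const.
Setting the derivative to zero: Σxᵢ(yᵢ − βxᵢ)/9 − β/2 = 0, so β = Σxᵢyᵢ / (Σxᵢ² + σ²/τ²).
Σxᵢyᵢ = 3·7 + 5·13 + 2·8 + 5·17 = 187; Σxᵢ² = 63; σ²/τ² = 4.5.
β̂_MAP = 187 / (63 + 4.5) = 187/67.5 ≈ 2.770.

β̂_MAP = 2.770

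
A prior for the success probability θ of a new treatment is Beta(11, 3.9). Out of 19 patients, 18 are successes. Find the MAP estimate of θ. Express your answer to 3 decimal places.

θ̂_MAP = 0.878

Prior: Beta(11, 3.9).
Data: 18 successes in 19 trials. The binomial likelihood contributes θ^18(1−θ)^1, so the posterior is Beta(11+18, 3.9+1) = Beta(29, 4.9).
For Beta(a, b) with a, b > 1 the mode is (a−1)/(a+b−2) = 28/31.9 ≈ 0.878.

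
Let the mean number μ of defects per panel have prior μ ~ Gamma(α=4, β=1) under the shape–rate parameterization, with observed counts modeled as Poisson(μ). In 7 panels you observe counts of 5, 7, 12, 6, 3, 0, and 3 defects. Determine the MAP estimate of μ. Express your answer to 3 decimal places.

μ̂_MAP = 4.875

Σxᵢ = 5+7+12+6+3+0+3 = 36, with n = 7.
Posterior ∝ μ^3e^(−1μ) · μ^36e^(−7μ) = μ^39e^(−8μ), i.e. Gamma(shape=40, rate=8).
The mode of a Gamma(a, b) with a ≥ 1 (shape–rate) is (a−1)/b = 39/8 ≈ 4.875.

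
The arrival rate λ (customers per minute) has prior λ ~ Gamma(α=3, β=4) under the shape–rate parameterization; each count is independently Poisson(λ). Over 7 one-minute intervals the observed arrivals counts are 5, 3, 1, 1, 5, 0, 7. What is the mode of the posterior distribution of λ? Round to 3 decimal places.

Σxᵢ = 5+3+1+1+5+0+7 = 22, with n = 7.
Posterior ∝ λ^2e^(−4λ) · λ^22e^(−7λ) = λ^24e^(−11λ), i.e. Gamma(shape=25, rate=11).
The mode of a Gamma(a, b) with a ≥ 1 (shape–rate) is (a−1)/b = 24/11 ≈ 2.182.

λ̂_MAP = 2.182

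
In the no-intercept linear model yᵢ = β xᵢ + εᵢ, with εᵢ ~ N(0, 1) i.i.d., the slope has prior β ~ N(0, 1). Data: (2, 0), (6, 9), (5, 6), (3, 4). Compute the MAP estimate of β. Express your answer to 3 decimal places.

β̂_MAP = 1.280

log p(β | y) = −Σ(yᵢ − βxᵢ)²/(2·1) − β²/(2·1) + const.
Setting the derivative to zero: Σxᵢ(yᵢ − βxᵢ)/1 − β/1 = 0, so β = Σxᵢyᵢ / (Σxᵢ² + σ²/τ²).
Σxᵢyᵢ = 2·0 + 6·9 + 5·6 + 3·4 = 96; Σxᵢ² = 74; σ²/τ² = 1.
β̂_MAP = 96 / (74 + 1) = 96/75 ≈ 1.280.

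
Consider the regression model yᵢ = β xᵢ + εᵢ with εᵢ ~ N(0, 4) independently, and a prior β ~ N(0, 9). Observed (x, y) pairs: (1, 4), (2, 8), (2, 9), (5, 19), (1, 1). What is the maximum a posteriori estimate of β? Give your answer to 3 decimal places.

β̂_MAP = 3.781

log p(β | y) = −Σ(yᵢ − βxᵢ)²/(2·4) − β²/(2·9) + const.
Setting the derivative to zero: Σxᵢ(yᵢ − βxᵢ)/4 − β/9 = 0, so β = Σxᵢyᵢ / (Σxᵢ² + σ²/τ²).
Σxᵢyᵢ = 1·4 + 2·8 + 2·9 + 5·19 + 1·1 = 134; Σxᵢ² = 35; σ²/τ² = 4/9.
β̂_MAP = 134 / (35 + 4/9) = 134/(319/9) = 1206/319 ≈ 3.781.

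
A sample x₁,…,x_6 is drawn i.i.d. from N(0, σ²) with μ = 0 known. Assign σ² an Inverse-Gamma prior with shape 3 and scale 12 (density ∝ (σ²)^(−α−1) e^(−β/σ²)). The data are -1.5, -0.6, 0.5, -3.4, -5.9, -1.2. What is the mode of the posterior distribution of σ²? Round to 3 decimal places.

Sum of squared deviations about the known mean: SS = (-1.5−0)² + (-0.6−0)² + (0.5−0)² + (-3.4−0)² + (-5.9−0)² + (-1.2−0)² = 50.67.
The Normal likelihood contributes (σ²)^(−n/2) exp(−SS/(2σ²)), so the posterior is Inverse-Gamma(α + n/2, β + SS/2) = Inverse-Gamma(6, 37.335).
The mode of Inverse-Gamma(a, b) is b/(a+1) = 37.335/7 ≈ 5.334.

σ̂²_MAP = 5.334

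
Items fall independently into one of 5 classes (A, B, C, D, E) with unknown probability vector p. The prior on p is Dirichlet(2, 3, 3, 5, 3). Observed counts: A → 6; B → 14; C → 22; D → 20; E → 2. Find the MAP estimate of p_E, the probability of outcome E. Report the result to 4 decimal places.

MAP estimate of p_E = 0.0533

The posterior is Dirichlet(αᵢ + nᵢ) = Dirichlet(8, 17, 25, 25, 5).
For a Dirichlet(a₁,…,a_K) with all aᵢ > 1, the mode has j-th component (aⱼ − 1)/(Σaᵢ − K).
Here Σaᵢ = 80 and K = 5, so p_E = (5 − 1)/(80 − 5) = 4/75 ≈ 0.0533.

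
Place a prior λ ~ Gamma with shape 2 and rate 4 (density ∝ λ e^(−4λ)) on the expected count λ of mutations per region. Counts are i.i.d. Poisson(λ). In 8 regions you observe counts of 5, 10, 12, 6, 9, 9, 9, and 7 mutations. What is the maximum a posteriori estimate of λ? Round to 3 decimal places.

λ̂_MAP = 5.667

Σxᵢ = 5+10+12+6+9+9+9+7 = 67, with n = 8.
Posterior ∝ λe^(−4λ) · λ^67e^(−8λ) = λ^68e^(−12λ), i.e. Gamma(shape=69, rate=12).
The mode of a Gamma(a, b) with a ≥ 1 (shape–rate) is (a−1)/b = 68/12 ≈ 5.667.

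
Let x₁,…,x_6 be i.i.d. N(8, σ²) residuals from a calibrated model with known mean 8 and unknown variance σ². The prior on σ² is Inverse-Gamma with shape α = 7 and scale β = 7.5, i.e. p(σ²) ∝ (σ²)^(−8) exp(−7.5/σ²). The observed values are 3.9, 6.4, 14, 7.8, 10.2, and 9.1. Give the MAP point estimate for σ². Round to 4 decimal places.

σ̂²_MAP = 3.4755

Sum of squared deviations about the known mean: SS = (3.9−8)² + (6.4−8)² + (14−8)² + (7.8−8)² + (10.2−8)² + (9.1−8)² = 61.46.
The Normal likelihood contributes (σ²)^(−n/2) exp(−SS/(2σ²)), so the posterior is Inverse-Gamma(α + n/2, β + SS/2) = Inverse-Gamma(10, 38.23).
The mode of Inverse-Gamma(a, b) is b/(a+1) = 38.23/11 ≈ 3.4755.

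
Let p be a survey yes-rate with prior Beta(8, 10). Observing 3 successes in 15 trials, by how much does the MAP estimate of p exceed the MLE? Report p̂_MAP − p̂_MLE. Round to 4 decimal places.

MAP − MLE = 0.1226

Posterior is Beta(11, 22); MAP = (11−1)/(33−2) = 10/31 ≈ 0.32258.
MLE ignores the prior: p̂_MLE = k/n = 3/15 ≈ 0.20000.
Difference = 10/31 − 3/15 = 19/155 ≈ 0.1226.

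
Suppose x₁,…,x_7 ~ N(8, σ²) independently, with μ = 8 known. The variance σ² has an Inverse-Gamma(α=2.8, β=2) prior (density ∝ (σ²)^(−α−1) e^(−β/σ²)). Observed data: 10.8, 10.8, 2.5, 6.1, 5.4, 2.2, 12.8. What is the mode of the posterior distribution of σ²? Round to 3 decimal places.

Sum of squared deviations about the known mean: SS = (10.8−8)² + (10.8−8)² + (2.5−8)² + (6.1−8)² + (5.4−8)² + (2.2−8)² + (12.8−8)² = 112.98.
The Normal likelihood contributes (σ²)^(−n/2) exp(−SS/(2σ²)), so the posterior is Inverse-Gamma(α + n/2, β + SS/2) = Inverse-Gamma(6.3, 58.49).
The mode of Inverse-Gamma(a, b) is b/(a+1) = 58.49/7.3 ≈ 8.012.

σ̂²_MAP = 8.012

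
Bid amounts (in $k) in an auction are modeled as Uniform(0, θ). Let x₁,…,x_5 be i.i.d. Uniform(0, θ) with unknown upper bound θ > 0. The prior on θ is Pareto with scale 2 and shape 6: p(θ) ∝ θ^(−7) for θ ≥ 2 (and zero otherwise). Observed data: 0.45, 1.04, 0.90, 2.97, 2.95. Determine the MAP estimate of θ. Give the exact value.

θ̂_MAP = 2.97

The Uniform(0, θ) likelihood is θ^(−n) for θ ≥ max(xᵢ), zero otherwise. Here max(xᵢ) = 2.97.
Posterior ∝ θ^(−7) · θ^(−5) = θ^(−12) on θ ≥ max(2, 2.97) = 2.97.
This density is strictly decreasing in θ, so the posterior mode lies at the lower boundary of the support.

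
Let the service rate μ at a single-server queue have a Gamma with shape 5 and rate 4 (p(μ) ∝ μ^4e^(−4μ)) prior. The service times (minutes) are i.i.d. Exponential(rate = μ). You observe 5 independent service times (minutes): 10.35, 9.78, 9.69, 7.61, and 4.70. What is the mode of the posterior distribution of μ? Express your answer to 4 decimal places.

μ̂_MAP = 0.1951

The Exponential(rate=μ) likelihood is ∝ μ^n e^(−μΣtᵢ). Here n = 5 and Σtᵢ = 10.35 + 9.78 + 9.69 + 7.61 + 4.70 = 42.13.
Posterior ∝ μ^4e^(−4μ) · μ^5e^(−42.13μ) = μ^9e^(−46.13μ), i.e. Gamma(10, 46.13).
Mode = (a−1)/b = 9/46.13 ≈ 0.1951.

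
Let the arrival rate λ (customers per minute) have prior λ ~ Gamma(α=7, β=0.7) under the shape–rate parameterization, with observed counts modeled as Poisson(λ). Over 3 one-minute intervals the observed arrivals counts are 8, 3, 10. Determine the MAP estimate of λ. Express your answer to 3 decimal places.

Σxᵢ = 8+3+10 = 21, with n = 3.
Posterior ∝ λ^6e^(−0.7λ) · λ^21e^(−3λ) = λ^27e^(−3.7λ), i.e. Gamma(shape=28, rate=3.7).
The mode of a Gamma(a, b) with a ≥ 1 (shape–rate) is (a−1)/b = 27/3.7 ≈ 7.297.

λ̂_MAP = 7.297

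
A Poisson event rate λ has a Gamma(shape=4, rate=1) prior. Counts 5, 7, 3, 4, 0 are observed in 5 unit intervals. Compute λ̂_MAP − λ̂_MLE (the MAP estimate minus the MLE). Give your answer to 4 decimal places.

MAP − MLE = -0.1333

Σxᵢ = 19. Posterior is Gamma(23, 6); MAP = (23−1)/6 = 22/6 ≈ 3.66667.
MLE = x̄ = 19/5 ≈ 3.80000.
Difference = 22/6 − 19/5 = -2/15 ≈ -0.1333.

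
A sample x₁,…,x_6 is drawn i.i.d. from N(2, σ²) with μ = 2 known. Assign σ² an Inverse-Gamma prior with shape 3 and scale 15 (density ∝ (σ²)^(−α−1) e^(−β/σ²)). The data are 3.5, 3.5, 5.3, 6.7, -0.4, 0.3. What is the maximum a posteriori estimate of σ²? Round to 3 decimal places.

Sum of squared deviations about the known mean: SS = (3.5−2)² + (3.5−2)² + (5.3−2)² + (6.7−2)² + (-0.4−2)² + (0.3−2)² = 46.13.
The Normal likelihood contributes (σ²)^(−n/2) exp(−SS/(2σ²)), so the posterior is Inverse-Gamma(α + n/2, β + SS/2) = Inverse-Gamma(6, 38.065).
The mode of Inverse-Gamma(a, b) is b/(a+1) = 38.065/7 ≈ 5.438.

σ̂²_MAP = 5.438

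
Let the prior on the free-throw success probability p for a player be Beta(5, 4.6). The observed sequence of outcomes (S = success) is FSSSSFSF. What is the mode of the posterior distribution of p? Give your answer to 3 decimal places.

Prior: Beta(5, 4.6).
Data: 5 successes in 8 trials (from the sequence). The binomial likelihood contributes p^5(1−p)^3, so the posterior is Beta(5+5, 4.6+3) = Beta(10, 7.6).
For Beta(a, b) with a, b > 1 the mode is (a−1)/(a+b−2) = 9/15.6 ≈ 0.577.

p̂_MAP = 0.577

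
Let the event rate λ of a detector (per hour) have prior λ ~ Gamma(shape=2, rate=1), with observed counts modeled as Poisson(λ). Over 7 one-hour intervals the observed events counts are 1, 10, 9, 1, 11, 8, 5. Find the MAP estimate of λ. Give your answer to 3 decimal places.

λ̂_MAP = 5.750

Σxᵢ = 1+10+9+1+11+8+5 = 45, with n = 7.
Posterior ∝ λe^(−1λ) · λ^45e^(−7λ) = λ^46e^(−8λ), i.e. Gamma(shape=47, rate=8).
The mode of a Gamma(a, b) with a ≥ 1 (shape–rate) is (a−1)/b = 46/8 ≈ 5.750.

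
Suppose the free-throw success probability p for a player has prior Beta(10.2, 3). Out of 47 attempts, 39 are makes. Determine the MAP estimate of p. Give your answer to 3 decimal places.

Prior: Beta(10.2, 3).
Data: 39 successes in 47 trials. The binomial likelihood contributes p^39(1−p)^8, so the posterior is Beta(10.2+39, 3+8) = Beta(49.2, 11).
For Beta(a, b) with a, b > 1 the mode is (a−1)/(a+b−2) = 48.2/58.2 ≈ 0.828.

p̂_MAP = 0.828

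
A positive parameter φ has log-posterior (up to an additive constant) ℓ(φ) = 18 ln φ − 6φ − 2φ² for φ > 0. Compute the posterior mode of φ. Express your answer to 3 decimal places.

ℓ'(φ) = 18/φ − 6 − 4φ. Setting this to zero and multiplying by φ: 4φ² + 6φ − 18 = 0.
φ = (−6 + √(6² + 4·4·18)) / (2·4) = (−6 + √324) / 8 = (−6 + 18)/8 = 3/2.
ℓ''(φ) = −18/φ² − 4 < 0, confirming a maximum.

φ̂_MAP = 1.500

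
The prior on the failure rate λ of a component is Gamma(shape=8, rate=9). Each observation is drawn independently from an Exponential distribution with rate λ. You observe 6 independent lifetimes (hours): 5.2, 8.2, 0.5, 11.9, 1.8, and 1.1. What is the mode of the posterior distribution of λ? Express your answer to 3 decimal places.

The Exponential(rate=λ) likelihood is ∝ λ^n e^(−λΣtᵢ). Here n = 6 and Σtᵢ = 5.2 + 8.2 + 0.5 + 11.9 + 1.8 + 1.1 = 28.7.
Posterior ∝ λ^7e^(−9λ) · λ^6e^(−28.7λ) = λ^13e^(−37.7λ), i.e. Gamma(14, 37.7).
Mode = (a−1)/b = 13/37.7 ≈ 0.345.

λ̂_MAP = 0.345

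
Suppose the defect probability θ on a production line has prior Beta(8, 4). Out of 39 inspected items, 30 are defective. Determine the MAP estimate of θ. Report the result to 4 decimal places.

Prior: Beta(8, 4).
Data: 30 successes in 39 trials. The binomial likelihood contributes θ^30(1−θ)^9, so the posterior is Beta(8+30, 4+9) = Beta(38, 13).
For Beta(a, b) with a, b > 1 the mode is (a−1)/(a+b−2) = 37/49 ≈ 0.7551.

θ̂_MAP = 0.7551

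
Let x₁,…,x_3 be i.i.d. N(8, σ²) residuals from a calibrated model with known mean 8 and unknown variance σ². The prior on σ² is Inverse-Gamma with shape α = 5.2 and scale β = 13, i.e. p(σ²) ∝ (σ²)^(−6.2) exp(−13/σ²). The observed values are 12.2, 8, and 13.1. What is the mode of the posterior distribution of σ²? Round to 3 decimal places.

σ̂²_MAP = 4.523

Sum of squared deviations about the known mean: SS = (12.2−8)² + (8−8)² + (13.1−8)² = 43.65.
The Normal likelihood contributes (σ²)^(−n/2) exp(−SS/(2σ²)), so the posterior is Inverse-Gamma(α + n/2, β + SS/2) = Inverse-Gamma(6.7, 34.825).
The mode of Inverse-Gamma(a, b) is b/(a+1) = 34.825/7.7 ≈ 4.523.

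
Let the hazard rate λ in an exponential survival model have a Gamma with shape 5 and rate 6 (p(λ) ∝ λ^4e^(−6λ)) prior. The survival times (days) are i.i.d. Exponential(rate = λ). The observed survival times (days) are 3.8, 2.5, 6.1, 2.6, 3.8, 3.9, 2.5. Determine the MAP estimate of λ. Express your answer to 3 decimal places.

λ̂_MAP = 0.353

The Exponential(rate=λ) likelihood is ∝ λ^n e^(−λΣtᵢ). Here n = 7 and Σtᵢ = 3.8 + 2.5 + 6.1 + 2.6 + 3.8 + 3.9 + 2.5 = 25.2.
Posterior ∝ λ^4e^(−6λ) · λ^7e^(−25.2λ) = λ^11e^(−31.2λ), i.e. Gamma(12, 31.2).
Mode = (a−1)/b = 11/31.2 ≈ 0.353.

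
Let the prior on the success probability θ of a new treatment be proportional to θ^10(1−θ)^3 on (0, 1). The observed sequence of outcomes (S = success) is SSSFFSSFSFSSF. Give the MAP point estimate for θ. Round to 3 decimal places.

The prior density ∝ θ^10(1−θ)^3 is the kernel of Beta(11, 4).
Data: 8 successes in 13 trials (from the sequence). The binomial likelihood contributes θ^8(1−θ)^5, so the posterior is Beta(11+8, 4+5) = Beta(19, 9).
For Beta(a, b) with a, b > 1 the mode is (a−1)/(a+b−2) = 18/26 ≈ 0.692.

θ̂_MAP = 0.692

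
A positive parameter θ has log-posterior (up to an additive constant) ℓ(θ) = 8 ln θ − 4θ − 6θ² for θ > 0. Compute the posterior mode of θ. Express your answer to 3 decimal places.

θ̂_MAP = 0.667

ℓ'(θ) = 8/θ − 4 − 12θ. Setting this to zero and multiplying by θ: 12θ² + 4θ − 8 = 0.
θ = (−4 + √(4² + 4·12·8)) / (2·12) = (−4 + √400) / 24 = (−4 + 20)/24 = 2/3.
ℓ''(θ) = −8/θ² − 12 < 0, confirming a maximum.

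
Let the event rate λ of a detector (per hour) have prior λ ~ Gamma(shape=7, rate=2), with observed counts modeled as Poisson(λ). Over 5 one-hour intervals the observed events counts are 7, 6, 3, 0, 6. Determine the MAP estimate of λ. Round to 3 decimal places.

λ̂_MAP = 4.000

Σxᵢ = 7+6+3+0+6 = 22, with n = 5.
Posterior ∝ λ^6e^(−2λ) · λ^22e^(−5λ) = λ^28e^(−7λ), i.e. Gamma(shape=29, rate=7).
The mode of a Gamma(a, b) with a ≥ 1 (shape–rate) is (a−1)/b = 28/7 ≈ 4.000.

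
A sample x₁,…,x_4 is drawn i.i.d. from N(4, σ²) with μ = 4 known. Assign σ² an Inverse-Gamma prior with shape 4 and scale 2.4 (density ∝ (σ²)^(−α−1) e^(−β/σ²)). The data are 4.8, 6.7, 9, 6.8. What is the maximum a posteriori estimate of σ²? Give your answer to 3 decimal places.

Sum of squared deviations about the known mean: SS = (4.8−4)² + (6.7−4)² + (9−4)² + (6.8−4)² = 40.77.
The Normal likelihood contributes (σ²)^(−n/2) exp(−SS/(2σ²)), so the posterior is Inverse-Gamma(α + n/2, β + SS/2) = Inverse-Gamma(6, 22.785).
The mode of Inverse-Gamma(a, b) is b/(a+1) = 22.785/7 ≈ 3.255.

σ̂²_MAP = 3.255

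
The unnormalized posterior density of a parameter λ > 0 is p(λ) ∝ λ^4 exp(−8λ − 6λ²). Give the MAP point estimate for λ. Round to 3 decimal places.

ℓ'(λ) = 4/λ − 8 − 12λ. Setting this to zero and multiplying by λ: 12λ² + 8λ − 4 = 0.
λ = (−8 + √(8² + 4·12·4)) / (2·12) = (−8 + √256) / 24 = (−8 + 16)/24 = 1/3.
ℓ''(λ) = −4/λ² − 12 < 0, confirming a maximum.

λ̂_MAP = 0.333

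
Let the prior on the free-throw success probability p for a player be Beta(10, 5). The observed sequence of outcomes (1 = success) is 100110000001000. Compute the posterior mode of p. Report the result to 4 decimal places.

p̂_MAP = 0.4643

Prior: Beta(10, 5).
Data: 4 successes in 15 trials (from the sequence). The binomial likelihood contributes p^4(1−p)^11, so the posterior is Beta(10+4, 5+11) = Beta(14, 16).
For Beta(a, b) with a, b > 1 the mode is (a−1)/(a+b−2) = 13/28 ≈ 0.4643.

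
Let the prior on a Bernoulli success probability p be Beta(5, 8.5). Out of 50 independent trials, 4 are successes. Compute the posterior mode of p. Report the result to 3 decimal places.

Prior: Beta(5, 8.5).
Data: 4 successes in 50 trials. The binomial likelihood contributes p^4(1−p)^46, so the posterior is Beta(5+4, 8.5+46) = Beta(9, 54.5).
For Beta(a, b) with a, b > 1 the mode is (a−1)/(a+b−2) = 8/61.5 ≈ 0.130.

p̂_MAP = 0.130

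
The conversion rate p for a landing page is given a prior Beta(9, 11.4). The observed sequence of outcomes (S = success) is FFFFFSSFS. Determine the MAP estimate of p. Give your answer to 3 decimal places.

Prior: Beta(9, 11.4).
Data: 3 successes in 9 trials (from the sequence). The binomial likelihood contributes p^3(1−p)^6, so the posterior is Beta(9+3, 11.4+6) = Beta(12, 17.4).
For Beta(a, b) with a, b > 1 the mode is (a−1)/(a+b−2) = 11/27.4 ≈ 0.401.

p̂_MAP = 0.401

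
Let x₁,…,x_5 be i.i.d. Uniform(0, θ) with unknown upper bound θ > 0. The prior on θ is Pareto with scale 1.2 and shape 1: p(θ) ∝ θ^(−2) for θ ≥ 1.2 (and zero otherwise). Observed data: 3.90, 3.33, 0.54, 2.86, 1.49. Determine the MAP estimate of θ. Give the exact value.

θ̂_MAP = 3.90

The Uniform(0, θ) likelihood is θ^(−n) for θ ≥ max(xᵢ), zero otherwise. Here max(xᵢ) = 3.90.
Posterior ∝ θ^(−2) · θ^(−5) = θ^(−7) on θ ≥ max(1.2, 3.90) = 3.90.
This density is strictly decreasing in θ, so the posterior mode lies at the lower boundary of the support.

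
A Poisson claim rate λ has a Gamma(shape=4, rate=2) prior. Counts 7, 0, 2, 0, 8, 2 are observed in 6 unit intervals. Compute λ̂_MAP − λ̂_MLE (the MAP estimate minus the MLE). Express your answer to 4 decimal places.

MAP − MLE = -0.4167

Σxᵢ = 19. Posterior is Gamma(23, 8); MAP = (23−1)/8 = 22/8 ≈ 2.75000.
MLE = x̄ = 19/6 ≈ 3.16667.
Difference = 22/8 − 19/6 = -5/12 ≈ -0.4167.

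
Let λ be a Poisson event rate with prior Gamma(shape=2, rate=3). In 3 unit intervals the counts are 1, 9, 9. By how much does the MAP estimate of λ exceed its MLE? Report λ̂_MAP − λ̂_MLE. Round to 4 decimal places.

Σxᵢ = 19. Posterior is Gamma(21, 6); MAP = (21−1)/6 = 20/6 ≈ 3.33333.
MLE = x̄ = 19/3 ≈ 6.33333.
Difference = 20/6 − 19/3 = -3 ≈ -3.0000.

MAP − MLE = -3.0000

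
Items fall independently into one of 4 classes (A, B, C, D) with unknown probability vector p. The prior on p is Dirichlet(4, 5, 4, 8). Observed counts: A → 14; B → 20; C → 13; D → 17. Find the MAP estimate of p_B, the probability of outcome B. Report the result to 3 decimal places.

The posterior is Dirichlet(αᵢ + nᵢ) = Dirichlet(18, 25, 17, 25).
For a Dirichlet(a₁,…,a_K) with all aᵢ > 1, the mode has j-th component (aⱼ − 1)/(Σaᵢ − K).
Here Σaᵢ = 85 and K = 4, so p_B = (25 − 1)/(85 − 4) = 24/81 ≈ 0.296.

MAP estimate of p_B = 0.296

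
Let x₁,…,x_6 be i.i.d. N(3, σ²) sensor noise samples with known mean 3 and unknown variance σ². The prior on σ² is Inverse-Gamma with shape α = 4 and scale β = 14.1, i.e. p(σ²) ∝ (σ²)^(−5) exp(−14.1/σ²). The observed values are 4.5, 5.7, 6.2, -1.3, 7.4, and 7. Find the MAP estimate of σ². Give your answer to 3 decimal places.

Sum of squared deviations about the known mean: SS = (4.5−3)² + (5.7−3)² + (6.2−3)² + (-1.3−3)² + (7.4−3)² + (7−3)² = 73.63.
The Normal likelihood contributes (σ²)^(−n/2) exp(−SS/(2σ²)), so the posterior is Inverse-Gamma(α + n/2, β + SS/2) = Inverse-Gamma(7, 50.915).
The mode of Inverse-Gamma(a, b) is b/(a+1) = 50.915/8 ≈ 6.364.

σ̂²_MAP = 6.364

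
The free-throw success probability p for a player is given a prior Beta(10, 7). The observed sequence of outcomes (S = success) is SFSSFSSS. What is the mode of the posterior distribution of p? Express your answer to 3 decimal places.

p̂_MAP = 0.652

Prior: Beta(10, 7).
Data: 6 successes in 8 trials (from the sequence). The binomial likelihood contributes p^6(1−p)^2, so the posterior is Beta(10+6, 7+2) = Beta(16, 9).
For Beta(a, b) with a, b > 1 the mode is (a−1)/(a+b−2) = 15/23 ≈ 0.652.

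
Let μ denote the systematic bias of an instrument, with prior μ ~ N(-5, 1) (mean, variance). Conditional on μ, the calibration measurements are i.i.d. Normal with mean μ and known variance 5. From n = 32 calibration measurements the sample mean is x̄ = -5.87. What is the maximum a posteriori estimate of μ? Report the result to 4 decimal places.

n = 32, x̄ = -5.87.
For a Normal prior and Normal likelihood with known variance, the posterior is Normal; its mode equals its mean, the precision-weighted average.
Prior precision 1/σ₀² = 1/1 = 1; data precision n/σ² = 32/5 = 6.4.
μ̂ = (1·(-5) + 6.4·(-5.87)) / (1 + 6.4) = (-42.568)/7.4 = -5321/925 ≈ -5.7524.

μ̂_MAP = -5.7524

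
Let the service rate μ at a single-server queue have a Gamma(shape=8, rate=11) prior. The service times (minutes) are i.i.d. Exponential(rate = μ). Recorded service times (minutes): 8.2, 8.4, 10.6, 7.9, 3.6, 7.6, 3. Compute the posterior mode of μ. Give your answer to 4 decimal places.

The Exponential(rate=μ) likelihood is ∝ μ^n e^(−μΣtᵢ). Here n = 7 and Σtᵢ = 8.2 + 8.4 + 10.6 + 7.9 + 3.6 + 7.6 + 3 = 49.3.
Posterior ∝ μ^7e^(−11μ) · μ^7e^(−49.3μ) = μ^14e^(−60.3μ), i.e. Gamma(15, 60.3).
Mode = (a−1)/b = 14/60.3 ≈ 0.2322.

μ̂_MAP = 0.2322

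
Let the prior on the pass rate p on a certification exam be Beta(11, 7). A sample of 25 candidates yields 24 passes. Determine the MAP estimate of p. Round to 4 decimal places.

p̂_MAP = 0.8293

Prior: Beta(11, 7).
Data: 24 successes in 25 trials. The binomial likelihood contributes p^24(1−p)^1, so the posterior is Beta(11+24, 7+1) = Beta(35, 8).
For Beta(a, b) with a, b > 1 the mode is (a−1)/(a+b−2) = 34/41 ≈ 0.8293.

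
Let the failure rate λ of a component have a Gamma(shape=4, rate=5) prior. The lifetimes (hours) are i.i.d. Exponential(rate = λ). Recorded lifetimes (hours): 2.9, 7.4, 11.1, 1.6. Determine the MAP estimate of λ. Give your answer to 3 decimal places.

The Exponential(rate=λ) likelihood is ∝ λ^n e^(−λΣtᵢ). Here n = 4 and Σtᵢ = 2.9 + 7.4 + 11.1 + 1.6 = 23.
Posterior ∝ λ^3e^(−5λ) · λ^4e^(−23λ) = λ^7e^(−28λ), i.e. Gamma(8, 28).
Mode = (a−1)/b = 7/28 ≈ 0.250.

λ̂_MAP = 0.250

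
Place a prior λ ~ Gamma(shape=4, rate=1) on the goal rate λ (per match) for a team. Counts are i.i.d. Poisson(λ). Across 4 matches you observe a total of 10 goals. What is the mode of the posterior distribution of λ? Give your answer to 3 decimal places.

λ̂_MAP = 2.600

Σxᵢ = 10, n = 4.
Posterior ∝ λ^3e^(−1λ) · λ^10e^(−4λ) = λ^13e^(−5λ), i.e. Gamma(shape=14, rate=5).
The mode of a Gamma(a, b) with a ≥ 1 (shape–rate) is (a−1)/b = 13/5 ≈ 2.600.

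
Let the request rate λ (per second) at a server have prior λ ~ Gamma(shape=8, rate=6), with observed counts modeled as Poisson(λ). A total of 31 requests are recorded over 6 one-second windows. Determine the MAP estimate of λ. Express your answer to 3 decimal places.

λ̂_MAP = 3.167

Σxᵢ = 31, n = 6.
Posterior ∝ λ^7e^(−6λ) · λ^31e^(−6λ) = λ^38e^(−12λ), i.e. Gamma(shape=39, rate=12).
The mode of a Gamma(a, b) with a ≥ 1 (shape–rate) is (a−1)/b = 38/12 ≈ 3.167.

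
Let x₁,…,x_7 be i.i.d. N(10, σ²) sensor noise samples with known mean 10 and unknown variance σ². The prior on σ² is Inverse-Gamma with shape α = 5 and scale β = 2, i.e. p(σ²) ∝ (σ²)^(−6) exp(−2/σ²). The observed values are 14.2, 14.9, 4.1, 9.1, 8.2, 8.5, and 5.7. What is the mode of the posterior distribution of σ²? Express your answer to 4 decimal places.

Sum of squared deviations about the known mean: SS = (14.2−10)² + (14.9−10)² + (4.1−10)² + (9.1−10)² + (8.2−10)² + (8.5−10)² + (5.7−10)² = 101.25.
The Normal likelihood contributes (σ²)^(−n/2) exp(−SS/(2σ²)), so the posterior is Inverse-Gamma(α + n/2, β + SS/2) = Inverse-Gamma(8.5, 52.625).
The mode of Inverse-Gamma(a, b) is b/(a+1) = 52.625/9.5 ≈ 5.5395.

σ̂²_MAP = 5.5395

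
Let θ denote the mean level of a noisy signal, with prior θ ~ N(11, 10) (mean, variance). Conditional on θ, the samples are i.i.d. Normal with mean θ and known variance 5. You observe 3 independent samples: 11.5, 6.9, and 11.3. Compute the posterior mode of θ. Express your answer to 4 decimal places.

θ̂_MAP = 10.0571

n = 3; x̄ = (11.5 + 6.9 + 11.3)/3 = 29.7/3 = 9.9.
For a Normal prior and Normal likelihood with known variance, the posterior is Normal; its mode equals its mean, the precision-weighted average.
Prior precision 1/σ₀² = 1/10 = 0.1; data precision n/σ² = 3/5 = 0.6.
θ̂ = (0.1·11 + 0.6·9.9) / (0.1 + 0.6) = 7.04/0.7 = 352/35 ≈ 10.0571.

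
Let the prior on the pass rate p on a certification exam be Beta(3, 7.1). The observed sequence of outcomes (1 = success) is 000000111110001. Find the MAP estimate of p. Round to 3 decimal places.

Prior: Beta(3, 7.1).
Data: 6 successes in 15 trials (from the sequence). The binomial likelihood contributes p^6(1−p)^9, so the posterior is Beta(3+6, 7.1+9) = Beta(9, 16.1).
For Beta(a, b) with a, b > 1 the mode is (a−1)/(a+b−2) = 8/23.1 ≈ 0.346.

p̂_MAP = 0.346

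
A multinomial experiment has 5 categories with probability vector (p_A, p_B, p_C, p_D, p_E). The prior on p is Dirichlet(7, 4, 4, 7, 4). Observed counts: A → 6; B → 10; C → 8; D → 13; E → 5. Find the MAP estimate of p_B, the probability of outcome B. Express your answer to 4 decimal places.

MAP estimate of p_B = 0.2063

The posterior is Dirichlet(αᵢ + nᵢ) = Dirichlet(13, 14, 12, 20, 9).
For a Dirichlet(a₁,…,a_K) with all aᵢ > 1, the mode has j-th component (aⱼ − 1)/(Σaᵢ − K).
Here Σaᵢ = 68 and K = 5, so p_B = (14 − 1)/(68 − 5) = 13/63 ≈ 0.2063.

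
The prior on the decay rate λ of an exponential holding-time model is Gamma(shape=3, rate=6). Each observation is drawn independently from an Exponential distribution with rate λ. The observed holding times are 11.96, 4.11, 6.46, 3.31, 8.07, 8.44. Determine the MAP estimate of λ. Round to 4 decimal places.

λ̂_MAP = 0.1655

The Exponential(rate=λ) likelihood is ∝ λ^n e^(−λΣtᵢ). Here n = 6 and Σtᵢ = 11.96 + 4.11 + 6.46 + 3.31 + 8.07 + 8.44 = 42.35.
Posterior ∝ λ^2e^(−6λ) · λ^6e^(−42.35λ) = λ^8e^(−48.35λ), i.e. Gamma(9, 48.35).
Mode = (a−1)/b = 8/48.35 ≈ 0.1655.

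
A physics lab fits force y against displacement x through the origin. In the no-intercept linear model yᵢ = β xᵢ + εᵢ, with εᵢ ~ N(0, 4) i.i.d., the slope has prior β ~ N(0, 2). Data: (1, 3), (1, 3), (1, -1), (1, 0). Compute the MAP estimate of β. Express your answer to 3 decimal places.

β̂_MAP = 0.833

log p(β | y) = −Σ(yᵢ − βxᵢ)²/(2·4) − β²/(2·2) + const.
Setting the derivative to zero: Σxᵢ(yᵢ − βxᵢ)/4 − β/2 = 0, so β = Σxᵢyᵢ / (Σxᵢ² + σ²/τ²).
Σxᵢyᵢ = 1·3 + 1·3 + 1·(-1) + 1·0 = 5; Σxᵢ² = 4; σ²/τ² = 2.
β̂_MAP = 5 / (4 + 2) = 5/6 ≈ 0.833.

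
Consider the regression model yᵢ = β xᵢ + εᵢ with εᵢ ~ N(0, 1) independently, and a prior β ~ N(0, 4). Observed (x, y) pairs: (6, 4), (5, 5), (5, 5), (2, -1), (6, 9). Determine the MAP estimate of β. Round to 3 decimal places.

β̂_MAP = 0.998

log p(β | y) = −Σ(yᵢ − βxᵢ)²/(2·1) − β²/(2·4) + const.
Setting the derivative to zero: Σxᵢ(yᵢ − βxᵢ)/1 − β/4 = 0, so β = Σxᵢyᵢ / (Σxᵢ² + σ²/τ²).
Σxᵢyᵢ = 6·4 + 5·5 + 5·5 + 2·(-1) + 6·9 = 126; Σxᵢ² = 126; σ²/τ² = 0.25.
β̂_MAP = 126 / (126 + 0.25) = 126/126.25 ≈ 0.998.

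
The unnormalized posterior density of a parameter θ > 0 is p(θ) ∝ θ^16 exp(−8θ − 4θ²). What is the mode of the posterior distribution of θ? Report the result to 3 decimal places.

θ̂_MAP = 1.000

ℓ'(θ) = 16/θ − 8 − 8θ. Setting this to zero and multiplying by θ: 8θ² + 8θ − 16 = 0.
θ = (−8 + √(8² + 4·8·16)) / (2·8) = (−8 + √576) / 16 = (−8 + 24)/16 = 1.
ℓ''(θ) = −16/θ² − 8 < 0, confirming a maximum.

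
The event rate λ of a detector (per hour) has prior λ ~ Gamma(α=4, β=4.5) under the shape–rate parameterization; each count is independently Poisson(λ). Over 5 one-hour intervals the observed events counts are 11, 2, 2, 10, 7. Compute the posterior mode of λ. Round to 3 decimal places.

Σxᵢ = 11+2+2+10+7 = 32, with n = 5.
Posterior ∝ λ^3e^(−4.5λ) · λ^32e^(−5λ) = λ^35e^(−9.5λ), i.e. Gamma(shape=36, rate=9.5).
The mode of a Gamma(a, b) with a ≥ 1 (shape–rate) is (a−1)/b = 35/9.5 ≈ 3.684.

λ̂_MAP = 3.684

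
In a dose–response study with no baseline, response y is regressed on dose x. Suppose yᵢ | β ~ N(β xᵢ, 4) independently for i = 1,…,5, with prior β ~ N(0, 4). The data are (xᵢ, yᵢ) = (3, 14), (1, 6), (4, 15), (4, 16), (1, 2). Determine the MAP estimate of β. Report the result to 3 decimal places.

β̂_MAP = 3.955

log p(β | y) = −Σ(yᵢ − βxᵢ)²/(2·4) − β²/(2·4) + const.
Setting the derivative to zero: Σxᵢ(yᵢ − βxᵢ)/4 − β/4 = 0, so β = Σxᵢyᵢ / (Σxᵢ² + σ²/τ²).
Σxᵢyᵢ = 3·14 + 1·6 + 4·15 + 4·16 + 1·2 = 174; Σxᵢ² = 43; σ²/τ² = 1.
β̂_MAP = 174 / (43 + 1) = 174/44 ≈ 3.955.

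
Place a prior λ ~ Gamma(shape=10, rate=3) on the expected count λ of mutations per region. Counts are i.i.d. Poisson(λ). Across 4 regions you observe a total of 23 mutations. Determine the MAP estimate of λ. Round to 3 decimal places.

Σxᵢ = 23, n = 4.
Posterior ∝ λ^9e^(−3λ) · λ^23e^(−4λ) = λ^32e^(−7λ), i.e. Gamma(shape=33, rate=7).
The mode of a Gamma(a, b) with a ≥ 1 (shape–rate) is (a−1)/b = 32/7 ≈ 4.571.

λ̂_MAP = 4.571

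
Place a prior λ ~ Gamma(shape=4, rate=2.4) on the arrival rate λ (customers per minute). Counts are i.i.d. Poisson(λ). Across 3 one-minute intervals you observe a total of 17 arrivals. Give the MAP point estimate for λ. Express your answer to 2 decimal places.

Σxᵢ = 17, n = 3.
Posterior ∝ λ^3e^(−2.4λ) · λ^17e^(−3λ) = λ^20e^(−5.4λ), i.e. Gamma(shape=21, rate=5.4).
The mode of a Gamma(a, b) with a ≥ 1 (shape–rate) is (a−1)/b = 20/5.4 ≈ 3.70.

λ̂_MAP = 3.70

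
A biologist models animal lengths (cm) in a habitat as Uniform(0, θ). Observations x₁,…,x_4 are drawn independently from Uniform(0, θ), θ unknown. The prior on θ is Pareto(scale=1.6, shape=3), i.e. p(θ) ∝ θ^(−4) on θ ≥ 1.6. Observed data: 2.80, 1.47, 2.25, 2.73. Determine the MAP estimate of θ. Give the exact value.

θ̂_MAP = 2.80

The Uniform(0, θ) likelihood is θ^(−n) for θ ≥ max(xᵢ), zero otherwise. Here max(xᵢ) = 2.80.
Posterior ∝ θ^(−4) · θ^(−4) = θ^(−8) on θ ≥ max(1.6, 2.80) = 2.80.
This density is strictly decreasing in θ, so the posterior mode lies at the lower boundary of the support.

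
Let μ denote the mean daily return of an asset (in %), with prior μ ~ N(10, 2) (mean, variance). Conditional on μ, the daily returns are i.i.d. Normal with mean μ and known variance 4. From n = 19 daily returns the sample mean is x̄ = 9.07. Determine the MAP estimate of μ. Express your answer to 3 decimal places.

n = 19, x̄ = 9.07.
For a Normal prior and Normal likelihood with known variance, the posterior is Normal; its mode equals its mean, the precision-weighted average.
Prior precision 1/σ₀² = 1/2 = 0.5; data precision n/σ² = 19/4 = 4.75.
μ̂ = (0.5·10 + 4.75·9.07) / (0.5 + 4.75) = 48.0825/5.25 = 6411/700 ≈ 9.159.

μ̂_MAP = 9.159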